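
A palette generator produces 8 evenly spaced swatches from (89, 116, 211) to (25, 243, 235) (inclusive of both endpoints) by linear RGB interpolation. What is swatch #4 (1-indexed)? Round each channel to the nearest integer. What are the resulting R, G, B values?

With 8 swatches and endpoints inclusive, swatch 4 sits at t = (4 − 1)/(8 − 1) = 3/7 ≈ 0.4286.
R = 89 + 0.4286 × (25 − 89) = 61.57 → 62
G = 116 + 0.4286 × (243 − 116) = 170.432 → 170
B = 211 + 0.4286 × (235 − 211) = 221.286 → 221

(62, 170, 221)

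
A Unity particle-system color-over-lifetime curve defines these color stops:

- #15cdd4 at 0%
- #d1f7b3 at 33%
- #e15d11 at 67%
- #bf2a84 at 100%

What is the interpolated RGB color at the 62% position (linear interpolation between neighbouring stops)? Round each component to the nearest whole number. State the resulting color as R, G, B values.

62% lies between the 33% and 67% stops, so the local fraction is t = (62 − 33)/(67 − 33) = 29/34 ≈ 0.8529.
#d1f7b3 → (209, 247, 179); #e15d11 → (225, 93, 17).
R = 209 + 0.8529 × (225 − 209) = 222.646 → 223
G = 247 + 0.8529 × (93 − 247) = 115.653 → 116
B = 179 + 0.8529 × (17 − 179) = 40.83 → 41

(223, 116, 41)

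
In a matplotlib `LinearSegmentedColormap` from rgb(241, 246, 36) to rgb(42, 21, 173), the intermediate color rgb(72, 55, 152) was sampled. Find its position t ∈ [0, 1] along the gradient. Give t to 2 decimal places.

Invert the lerp on the G channel (largest span, 225): t = (55 − 246) / (21 − 246) = -191/-225 = 0.84889.
Check on R: (72 − 241)/(42 − 241) = 0.8492 ✓

0.85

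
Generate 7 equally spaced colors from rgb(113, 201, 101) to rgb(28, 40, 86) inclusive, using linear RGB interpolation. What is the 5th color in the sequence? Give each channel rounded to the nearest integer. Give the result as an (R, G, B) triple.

(56, 94, 91)

With 7 swatches and endpoints inclusive, swatch 5 sits at t = (5 − 1)/(7 − 1) = 4/6 ≈ 0.6667.
R = 113 + 0.6667 × (28 − 113) = 56.331 → 56
G = 201 + 0.6667 × (40 − 201) = 93.661 → 94
B = 101 + 0.6667 × (86 − 101) = 90.999 → 91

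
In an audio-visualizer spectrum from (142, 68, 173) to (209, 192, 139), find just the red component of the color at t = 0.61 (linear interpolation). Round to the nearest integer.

183

R = 142 + 0.61 × (209 − 142) = 182.87 → 183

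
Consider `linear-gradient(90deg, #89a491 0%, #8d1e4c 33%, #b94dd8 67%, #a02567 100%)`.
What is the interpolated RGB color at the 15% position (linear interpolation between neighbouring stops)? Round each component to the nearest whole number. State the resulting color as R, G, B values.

15% lies between the 0% and 33% stops, so the local fraction is t = (15 − 0)/(33 − 0) = 15/33 ≈ 0.4545.
#89a491 → (137, 164, 145); #8d1e4c → (141, 30, 76).
R = 137 + 0.4545 × (141 − 137) = 138.818 → 139
G = 164 + 0.4545 × (30 − 164) = 103.097 → 103
B = 145 + 0.4545 × (76 − 145) = 113.639 → 114

(139, 103, 114)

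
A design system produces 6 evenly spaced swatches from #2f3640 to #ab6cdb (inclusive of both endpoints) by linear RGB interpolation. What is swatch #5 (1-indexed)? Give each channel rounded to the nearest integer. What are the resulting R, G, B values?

With 6 swatches and endpoints inclusive, swatch 5 sits at t = (5 − 1)/(6 − 1) = 4/5 ≈ 0.8.
#2f3640 → (47, 54, 64); #ab6cdb → (171, 108, 219).
R = 47 + 0.8 × (171 − 47) = 146.2 → 146
G = 54 + 0.8 × (108 − 54) = 97.2 → 97
B = 64 + 0.8 × (219 − 64) = 188 → 188

(146, 97, 188)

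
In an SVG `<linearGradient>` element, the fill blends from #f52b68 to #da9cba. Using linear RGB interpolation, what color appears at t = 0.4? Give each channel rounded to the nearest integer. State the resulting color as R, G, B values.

#f52b68 → (245, 43, 104); #da9cba → (218, 156, 186).
R = 245 + 0.4 × (218 − 245) = 245 + 0.4 × -27 = 234.2 → 234
G = 43 + 0.4 × (156 − 43) = 43 + 0.4 × 113 = 88.2 → 88
B = 104 + 0.4 × (186 − 104) = 104 + 0.4 × 82 = 136.8 → 137
So the blended color is (234, 88, 137), about #ea5889.

(234, 88, 137)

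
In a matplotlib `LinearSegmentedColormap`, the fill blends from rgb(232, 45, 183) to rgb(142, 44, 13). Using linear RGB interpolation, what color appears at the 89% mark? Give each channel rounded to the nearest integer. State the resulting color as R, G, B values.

(152, 44, 32)

89% corresponds to t = 0.89.
R = 232 + 0.89 × (142 − 232) = 232 + 0.89 × -90 = 151.9 → 152
G = 45 + 0.89 × (44 − 45) = 45 + 0.89 × -1 = 44.11 → 44
B = 183 + 0.89 × (13 − 183) = 183 + 0.89 × -170 = 31.7 → 32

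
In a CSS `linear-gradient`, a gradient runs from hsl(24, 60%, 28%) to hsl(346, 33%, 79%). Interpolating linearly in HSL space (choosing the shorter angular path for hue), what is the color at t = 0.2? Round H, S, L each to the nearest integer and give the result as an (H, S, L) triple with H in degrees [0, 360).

(16, 55, 38)

Hue: 346 − 24 = 322°, but |322| > 180 so the shorter arc goes the other way: Δh = 322 − 360 = -38°.
H = 24 + 0.2 × (-38) = 16.4 → 16°
S = 60 + 0.2 × (33 − 60) = 54.6 → 55%
L = 28 + 0.2 × (79 − 28) = 38.2 → 38%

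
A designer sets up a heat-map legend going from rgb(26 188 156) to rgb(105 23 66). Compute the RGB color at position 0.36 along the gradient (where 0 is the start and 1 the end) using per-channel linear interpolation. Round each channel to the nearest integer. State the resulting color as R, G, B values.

R = 26 + 0.36 × (105 − 26) = 26 + 0.36 × 79 = 54.44 → 54
G = 188 + 0.36 × (23 − 188) = 188 + 0.36 × -165 = 128.6 → 129
B = 156 + 0.36 × (66 − 156) = 156 + 0.36 × -90 = 123.6 → 124

(54, 129, 124)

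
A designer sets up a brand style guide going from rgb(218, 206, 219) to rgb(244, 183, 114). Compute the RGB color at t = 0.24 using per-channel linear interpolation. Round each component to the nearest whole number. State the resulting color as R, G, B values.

R = 218 + 0.24 × (244 − 218) = 218 + 0.24 × 26 = 224.24 → 224
G = 206 + 0.24 × (183 − 206) = 206 + 0.24 × -23 = 200.48 → 200
B = 219 + 0.24 × (114 − 219) = 219 + 0.24 × -105 = 193.8 → 194

(224, 200, 194)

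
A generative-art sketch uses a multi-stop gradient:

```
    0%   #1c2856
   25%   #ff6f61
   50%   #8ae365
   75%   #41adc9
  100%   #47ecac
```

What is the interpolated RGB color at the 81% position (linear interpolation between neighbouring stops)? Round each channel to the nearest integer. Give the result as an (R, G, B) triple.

(66, 188, 194)

81% lies between the 75% and 100% stops, so the local fraction is t = (81 − 75)/(100 − 75) = 6/25 ≈ 0.24.
#41adc9 → (65, 173, 201); #47ecac → (71, 236, 172).
R = 65 + 0.24 × (71 − 65) = 66.44 → 66
G = 173 + 0.24 × (236 − 173) = 188.12 → 188
B = 201 + 0.24 × (172 − 201) = 194.04 → 194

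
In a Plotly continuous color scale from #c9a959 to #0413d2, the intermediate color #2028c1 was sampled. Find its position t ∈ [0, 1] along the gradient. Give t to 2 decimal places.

Invert the lerp on the R channel (largest span, 197): t = (32 − 201) / (4 − 201) = -169/-197 = 0.85787.
Check on G: (40 − 169)/(19 − 169) = 0.86 ✓

0.86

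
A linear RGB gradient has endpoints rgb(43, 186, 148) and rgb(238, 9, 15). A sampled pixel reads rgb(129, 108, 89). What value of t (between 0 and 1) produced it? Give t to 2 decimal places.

0.44

Invert the lerp on the R channel (largest span, 195): t = (129 − 43) / (238 − 43) = 86/195 = 0.44103.
Check on G: (108 − 186)/(9 − 186) = 0.4407 ✓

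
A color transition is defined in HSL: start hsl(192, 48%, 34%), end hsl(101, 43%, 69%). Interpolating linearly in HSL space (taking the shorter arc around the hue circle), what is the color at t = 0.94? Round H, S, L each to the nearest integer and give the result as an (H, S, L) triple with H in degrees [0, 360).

(106, 43, 67)

Hue arc: Δh = 101 − 192 = -91° (|Δh| ≤ 180, already the shorter path).
H = 192 + 0.94 × (-91) = 106.46 → 106°
S = 48 + 0.94 × (43 − 48) = 43.3 → 43%
L = 34 + 0.94 × (69 − 34) = 66.9 → 67%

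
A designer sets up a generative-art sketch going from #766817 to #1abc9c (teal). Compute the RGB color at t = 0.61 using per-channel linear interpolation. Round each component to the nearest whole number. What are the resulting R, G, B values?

#766817 → (118, 104, 23); #1abc9c → (26, 188, 156).
R = 118 + 0.61 × (26 − 118) = 118 + 0.61 × -92 = 61.88 → 62
G = 104 + 0.61 × (188 − 104) = 104 + 0.61 × 84 = 155.24 → 155
B = 23 + 0.61 × (156 − 23) = 23 + 0.61 × 133 = 104.13 → 104

(62, 155, 104)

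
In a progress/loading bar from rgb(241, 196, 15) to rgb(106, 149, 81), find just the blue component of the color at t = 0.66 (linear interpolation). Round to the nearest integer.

59

B = 15 + 0.66 × (81 − 15) = 58.56 → 59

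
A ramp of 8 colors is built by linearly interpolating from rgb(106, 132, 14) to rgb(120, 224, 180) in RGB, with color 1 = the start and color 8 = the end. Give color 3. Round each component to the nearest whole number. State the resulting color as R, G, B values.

With 8 swatches and endpoints inclusive, swatch 3 sits at t = (3 − 1)/(8 − 1) = 2/7 ≈ 0.2857.
R = 106 + 0.2857 × (120 − 106) = 110 → 110
G = 132 + 0.2857 × (224 − 132) = 158.284 → 158
B = 14 + 0.2857 × (180 − 14) = 61.426 → 61

(110, 158, 61)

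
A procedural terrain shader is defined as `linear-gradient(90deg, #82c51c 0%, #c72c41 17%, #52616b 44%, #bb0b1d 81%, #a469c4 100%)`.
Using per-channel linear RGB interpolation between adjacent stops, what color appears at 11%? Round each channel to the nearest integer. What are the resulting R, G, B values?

(175, 98, 52)

11% lies between the 0% and 17% stops, so the local fraction is t = (11 − 0)/(17 − 0) = 11/17 ≈ 0.6471.
#82c51c → (130, 197, 28); #c72c41 → (199, 44, 65).
R = 130 + 0.6471 × (199 − 130) = 174.65 → 175
G = 197 + 0.6471 × (44 − 197) = 97.994 → 98
B = 28 + 0.6471 × (65 − 28) = 51.943 → 52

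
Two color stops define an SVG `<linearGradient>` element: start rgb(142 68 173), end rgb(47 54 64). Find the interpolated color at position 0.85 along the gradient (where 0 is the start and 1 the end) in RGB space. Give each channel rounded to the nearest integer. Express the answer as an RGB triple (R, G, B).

(61, 56, 80)

R = 142 + 0.85 × (47 − 142) = 142 + 0.85 × -95 = 61.25 → 61
G = 68 + 0.85 × (54 − 68) = 68 + 0.85 × -14 = 56.1 → 56
B = 173 + 0.85 × (64 − 173) = 173 + 0.85 × -109 = 80.35 → 80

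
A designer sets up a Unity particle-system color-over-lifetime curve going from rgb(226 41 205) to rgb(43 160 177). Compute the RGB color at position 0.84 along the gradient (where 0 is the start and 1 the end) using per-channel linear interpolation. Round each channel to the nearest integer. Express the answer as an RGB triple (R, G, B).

(72, 141, 181)

R = 226 + 0.84 × (43 − 226) = 226 + 0.84 × -183 = 72.28 → 72
G = 41 + 0.84 × (160 − 41) = 41 + 0.84 × 119 = 140.96 → 141
B = 205 + 0.84 × (177 − 205) = 205 + 0.84 × -28 = 181.48 → 181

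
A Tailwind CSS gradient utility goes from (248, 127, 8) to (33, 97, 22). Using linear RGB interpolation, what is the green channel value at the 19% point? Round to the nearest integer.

G = 127 + 0.19 × (97 − 127) = 121.3 → 121

121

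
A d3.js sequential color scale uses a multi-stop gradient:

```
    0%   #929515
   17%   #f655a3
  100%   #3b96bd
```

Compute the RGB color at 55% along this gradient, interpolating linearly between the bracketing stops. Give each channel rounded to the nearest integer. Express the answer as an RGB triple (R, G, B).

55% lies between the 17% and 100% stops, so the local fraction is t = (55 − 17)/(100 − 17) = 38/83 ≈ 0.4578.
#f655a3 → (246, 85, 163); #3b96bd → (59, 150, 189).
R = 246 + 0.4578 × (59 − 246) = 160.391 → 160
G = 85 + 0.4578 × (150 − 85) = 114.757 → 115
B = 163 + 0.4578 × (189 − 163) = 174.903 → 175

(160, 115, 175)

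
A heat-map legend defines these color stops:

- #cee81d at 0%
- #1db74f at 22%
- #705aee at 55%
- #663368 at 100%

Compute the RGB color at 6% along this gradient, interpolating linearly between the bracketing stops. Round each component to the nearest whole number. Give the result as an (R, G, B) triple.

(158, 219, 43)

6% lies between the 0% and 22% stops, so the local fraction is t = (6 − 0)/(22 − 0) = 6/22 ≈ 0.2727.
#cee81d → (206, 232, 29); #1db74f → (29, 183, 79).
R = 206 + 0.2727 × (29 − 206) = 157.732 → 158
G = 232 + 0.2727 × (183 − 232) = 218.638 → 219
B = 29 + 0.2727 × (79 − 29) = 42.635 → 43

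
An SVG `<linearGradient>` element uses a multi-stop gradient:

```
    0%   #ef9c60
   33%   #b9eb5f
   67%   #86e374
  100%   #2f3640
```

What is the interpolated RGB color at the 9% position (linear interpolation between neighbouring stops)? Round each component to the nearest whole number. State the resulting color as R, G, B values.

9% lies between the 0% and 33% stops, so the local fraction is t = (9 − 0)/(33 − 0) = 9/33 ≈ 0.2727.
#ef9c60 → (239, 156, 96); #b9eb5f → (185, 235, 95).
R = 239 + 0.2727 × (185 − 239) = 224.274 → 224
G = 156 + 0.2727 × (235 − 156) = 177.543 → 178
B = 96 + 0.2727 × (95 − 96) = 95.727 → 96

(224, 178, 96)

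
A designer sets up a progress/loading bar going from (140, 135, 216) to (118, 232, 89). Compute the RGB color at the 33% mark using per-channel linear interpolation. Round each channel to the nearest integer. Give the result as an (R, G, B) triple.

33% corresponds to t = 0.33.
R = 140 + 0.33 × (118 − 140) = 140 + 0.33 × -22 = 132.74 → 133
G = 135 + 0.33 × (232 − 135) = 135 + 0.33 × 97 = 167.01 → 167
B = 216 + 0.33 × (89 − 216) = 216 + 0.33 × -127 = 174.09 → 174

(133, 167, 174)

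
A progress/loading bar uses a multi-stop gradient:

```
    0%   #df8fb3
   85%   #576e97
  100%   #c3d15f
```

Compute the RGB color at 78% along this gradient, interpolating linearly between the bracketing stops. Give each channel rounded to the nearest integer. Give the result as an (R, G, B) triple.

78% lies between the 0% and 85% stops, so the local fraction is t = (78 − 0)/(85 − 0) = 78/85 ≈ 0.9176.
#df8fb3 → (223, 143, 179); #576e97 → (87, 110, 151).
R = 223 + 0.9176 × (87 − 223) = 98.206 → 98
G = 143 + 0.9176 × (110 − 143) = 112.719 → 113
B = 179 + 0.9176 × (151 − 179) = 153.307 → 153

(98, 113, 153)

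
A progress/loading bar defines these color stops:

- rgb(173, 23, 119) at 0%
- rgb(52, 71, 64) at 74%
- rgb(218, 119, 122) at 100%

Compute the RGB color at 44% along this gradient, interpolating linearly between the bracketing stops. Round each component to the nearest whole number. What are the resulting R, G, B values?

44% lies between the 0% and 74% stops, so the local fraction is t = (44 − 0)/(74 − 0) = 44/74 ≈ 0.5946.
R = 173 + 0.5946 × (52 − 173) = 101.053 → 101
G = 23 + 0.5946 × (71 − 23) = 51.541 → 52
B = 119 + 0.5946 × (64 − 119) = 86.297 → 86

(101, 52, 86)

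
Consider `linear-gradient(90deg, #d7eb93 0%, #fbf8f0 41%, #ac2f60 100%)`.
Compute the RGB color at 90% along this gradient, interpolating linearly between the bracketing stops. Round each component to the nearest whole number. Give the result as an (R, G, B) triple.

(185, 81, 120)

90% lies between the 41% and 100% stops, so the local fraction is t = (90 − 41)/(100 − 41) = 49/59 ≈ 0.8305.
#fbf8f0 → (251, 248, 240); #ac2f60 → (172, 47, 96).
R = 251 + 0.8305 × (172 − 251) = 185.391 → 185
G = 248 + 0.8305 × (47 − 248) = 81.07 → 81
B = 240 + 0.8305 × (96 − 240) = 120.408 → 120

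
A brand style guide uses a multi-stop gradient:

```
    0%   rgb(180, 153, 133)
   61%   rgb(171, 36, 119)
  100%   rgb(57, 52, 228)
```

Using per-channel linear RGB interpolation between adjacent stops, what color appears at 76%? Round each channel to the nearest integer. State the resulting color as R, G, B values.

(127, 42, 161)

76% lies between the 61% and 100% stops, so the local fraction is t = (76 − 61)/(100 − 61) = 15/39 ≈ 0.3846.
R = 171 + 0.3846 × (57 − 171) = 127.156 → 127
G = 36 + 0.3846 × (52 − 36) = 42.154 → 42
B = 119 + 0.3846 × (228 − 119) = 160.921 → 161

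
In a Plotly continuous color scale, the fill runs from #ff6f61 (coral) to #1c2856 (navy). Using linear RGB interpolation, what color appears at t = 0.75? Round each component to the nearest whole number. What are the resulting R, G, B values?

(85, 58, 89)

#ff6f61 → (255, 111, 97); #1c2856 → (28, 40, 86).
R = 255 + 0.75 × (28 − 255) = 255 + 0.75 × -227 = 84.75 → 85
G = 111 + 0.75 × (40 − 111) = 111 + 0.75 × -71 = 57.75 → 58
B = 97 + 0.75 × (86 − 97) = 97 + 0.75 × -11 = 88.75 → 89
So the blended color is (85, 58, 89), about #553a59.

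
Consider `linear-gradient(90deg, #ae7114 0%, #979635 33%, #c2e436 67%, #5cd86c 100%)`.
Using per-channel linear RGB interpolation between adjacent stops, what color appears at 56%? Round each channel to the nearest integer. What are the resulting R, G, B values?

56% lies between the 33% and 67% stops, so the local fraction is t = (56 − 33)/(67 − 33) = 23/34 ≈ 0.6765.
#979635 → (151, 150, 53); #c2e436 → (194, 228, 54).
R = 151 + 0.6765 × (194 − 151) = 180.089 → 180
G = 150 + 0.6765 × (228 − 150) = 202.767 → 203
B = 53 + 0.6765 × (54 − 53) = 53.676 → 54

(180, 203, 54)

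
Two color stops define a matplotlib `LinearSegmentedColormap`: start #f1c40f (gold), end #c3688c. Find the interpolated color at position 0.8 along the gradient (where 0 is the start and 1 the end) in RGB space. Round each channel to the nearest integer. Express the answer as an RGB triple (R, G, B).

(204, 122, 115)

#f1c40f → (241, 196, 15); #c3688c → (195, 104, 140).
R = 241 + 0.8 × (195 − 241) = 241 + 0.8 × -46 = 204.2 → 204
G = 196 + 0.8 × (104 − 196) = 196 + 0.8 × -92 = 122.4 → 122
B = 15 + 0.8 × (140 − 15) = 15 + 0.8 × 125 = 115 → 115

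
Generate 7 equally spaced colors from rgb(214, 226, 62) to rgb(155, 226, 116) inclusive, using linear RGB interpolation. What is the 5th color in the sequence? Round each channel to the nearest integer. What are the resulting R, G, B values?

(175, 226, 98)

With 7 swatches and endpoints inclusive, swatch 5 sits at t = (5 − 1)/(7 − 1) = 4/6 ≈ 0.6667.
R = 214 + 0.6667 × (155 − 214) = 174.665 → 175
G = 226 + 0.6667 × (226 − 226) = 226 → 226
B = 62 + 0.6667 × (116 − 62) = 98.002 → 98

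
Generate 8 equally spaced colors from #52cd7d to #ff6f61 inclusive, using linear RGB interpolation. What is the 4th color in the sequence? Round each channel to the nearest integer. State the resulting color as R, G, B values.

With 8 swatches and endpoints inclusive, swatch 4 sits at t = (4 − 1)/(8 − 1) = 3/7 ≈ 0.4286.
#52cd7d → (82, 205, 125); #ff6f61 → (255, 111, 97).
R = 82 + 0.4286 × (255 − 82) = 156.148 → 156
G = 205 + 0.4286 × (111 − 205) = 164.712 → 165
B = 125 + 0.4286 × (97 − 125) = 112.999 → 113

(156, 165, 113)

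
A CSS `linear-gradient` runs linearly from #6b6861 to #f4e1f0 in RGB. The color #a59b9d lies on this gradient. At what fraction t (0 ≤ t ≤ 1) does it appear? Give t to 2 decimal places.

Invert the lerp on the B channel (largest span, 143): t = (157 − 97) / (240 − 97) = 60/143 = 0.41958.
Check on R: (165 − 107)/(244 − 107) = 0.4234 ✓

0.42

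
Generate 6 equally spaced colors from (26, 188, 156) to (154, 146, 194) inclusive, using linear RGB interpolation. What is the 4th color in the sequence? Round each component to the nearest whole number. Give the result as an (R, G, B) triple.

With 6 swatches and endpoints inclusive, swatch 4 sits at t = (4 − 1)/(6 − 1) = 3/5 ≈ 0.6.
R = 26 + 0.6 × (154 − 26) = 102.8 → 103
G = 188 + 0.6 × (146 − 188) = 162.8 → 163
B = 156 + 0.6 × (194 − 156) = 178.8 → 179

(103, 163, 179)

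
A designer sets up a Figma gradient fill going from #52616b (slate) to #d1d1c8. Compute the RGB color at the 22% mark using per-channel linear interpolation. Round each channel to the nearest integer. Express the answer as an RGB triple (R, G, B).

(110, 122, 127)

#52616b → (82, 97, 107); #d1d1c8 → (209, 209, 200).
22% corresponds to t = 0.22.
R = 82 + 0.22 × (209 − 82) = 82 + 0.22 × 127 = 109.94 → 110
G = 97 + 0.22 × (209 − 97) = 97 + 0.22 × 112 = 121.64 → 122
B = 107 + 0.22 × (200 − 107) = 107 + 0.22 × 93 = 127.46 → 127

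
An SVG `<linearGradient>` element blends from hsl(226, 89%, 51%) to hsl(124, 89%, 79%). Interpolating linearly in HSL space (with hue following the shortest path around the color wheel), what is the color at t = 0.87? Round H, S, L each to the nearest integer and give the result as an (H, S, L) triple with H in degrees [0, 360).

(137, 89, 75)

Hue arc: Δh = 124 − 226 = -102° (|Δh| ≤ 180, already the shorter path).
H = 226 + 0.87 × (-102) = 137.26 → 137°
S = 89 + 0.87 × (89 − 89) = 89 → 89%
L = 51 + 0.87 × (79 − 51) = 75.36 → 75%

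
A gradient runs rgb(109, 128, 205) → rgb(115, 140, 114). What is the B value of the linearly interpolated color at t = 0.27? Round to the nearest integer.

180

B = 205 + 0.27 × (114 − 205) = 180.43 → 180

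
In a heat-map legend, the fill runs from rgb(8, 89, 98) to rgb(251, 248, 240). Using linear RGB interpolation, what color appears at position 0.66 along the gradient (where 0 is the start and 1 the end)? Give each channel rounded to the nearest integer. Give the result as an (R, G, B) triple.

R = 8 + 0.66 × (251 − 8) = 8 + 0.66 × 243 = 168.38 → 168
G = 89 + 0.66 × (248 − 89) = 89 + 0.66 × 159 = 193.94 → 194
B = 98 + 0.66 × (240 − 98) = 98 + 0.66 × 142 = 191.72 → 192

(168, 194, 192)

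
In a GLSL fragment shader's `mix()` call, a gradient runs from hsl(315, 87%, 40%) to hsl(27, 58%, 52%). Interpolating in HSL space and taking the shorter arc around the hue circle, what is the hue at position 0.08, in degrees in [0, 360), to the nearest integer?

Hue: 27 − 315 = -288°, but |-288| > 180 so the shorter arc goes the other way: Δh = -288 + 360 = 72°.
H = 315 + 0.08 × (72) = 320.76 → 321°

321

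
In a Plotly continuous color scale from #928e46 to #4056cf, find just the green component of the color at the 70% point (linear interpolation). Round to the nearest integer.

G₁ = 142 (from #928e46), G₂ = 86 (from #4056cf).
G = 142 + 0.7 × (86 − 142) = 102.8 → 103

103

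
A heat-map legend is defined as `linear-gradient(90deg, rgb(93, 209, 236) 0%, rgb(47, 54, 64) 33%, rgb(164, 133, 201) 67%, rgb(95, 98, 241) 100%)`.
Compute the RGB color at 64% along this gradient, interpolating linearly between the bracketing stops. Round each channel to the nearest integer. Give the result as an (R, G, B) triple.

(154, 126, 189)

64% lies between the 33% and 67% stops, so the local fraction is t = (64 − 33)/(67 − 33) = 31/34 ≈ 0.9118.
R = 47 + 0.9118 × (164 − 47) = 153.681 → 154
G = 54 + 0.9118 × (133 − 54) = 126.032 → 126
B = 64 + 0.9118 × (201 − 64) = 188.917 → 189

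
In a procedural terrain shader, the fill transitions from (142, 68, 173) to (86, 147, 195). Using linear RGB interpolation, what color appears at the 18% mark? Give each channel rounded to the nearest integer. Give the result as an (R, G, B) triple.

(132, 82, 177)

18% corresponds to t = 0.18.
R = 142 + 0.18 × (86 − 142) = 142 + 0.18 × -56 = 131.92 → 132
G = 68 + 0.18 × (147 − 68) = 68 + 0.18 × 79 = 82.22 → 82
B = 173 + 0.18 × (195 − 173) = 173 + 0.18 × 22 = 176.96 → 177
So the blended color is (132, 82, 177), about #8452b1.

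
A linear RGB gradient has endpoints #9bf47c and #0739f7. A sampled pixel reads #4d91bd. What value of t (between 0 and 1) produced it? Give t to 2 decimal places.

Invert the lerp on the G channel (largest span, 187): t = (145 − 244) / (57 − 244) = -99/-187 = 0.52941.
Check on R: (77 − 155)/(7 − 155) = 0.527 ✓

0.53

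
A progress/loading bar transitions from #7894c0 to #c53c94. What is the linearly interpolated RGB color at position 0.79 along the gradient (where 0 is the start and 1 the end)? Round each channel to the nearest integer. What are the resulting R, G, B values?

(181, 78, 157)

#7894c0 → (120, 148, 192); #c53c94 → (197, 60, 148).
R = 120 + 0.79 × (197 − 120) = 120 + 0.79 × 77 = 180.83 → 181
G = 148 + 0.79 × (60 − 148) = 148 + 0.79 × -88 = 78.48 → 78
B = 192 + 0.79 × (148 − 192) = 192 + 0.79 × -44 = 157.24 → 157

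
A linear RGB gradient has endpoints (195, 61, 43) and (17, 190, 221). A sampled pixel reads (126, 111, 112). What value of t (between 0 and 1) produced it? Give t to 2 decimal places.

0.39

Invert the lerp on the R channel (largest span, 178): t = (126 − 195) / (17 − 195) = -69/-178 = 0.38764.
Check on G: (111 − 61)/(190 − 61) = 0.3876 ✓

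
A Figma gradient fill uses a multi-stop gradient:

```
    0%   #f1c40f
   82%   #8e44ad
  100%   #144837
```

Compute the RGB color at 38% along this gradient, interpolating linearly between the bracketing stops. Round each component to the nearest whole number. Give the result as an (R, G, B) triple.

(195, 137, 88)

38% lies between the 0% and 82% stops, so the local fraction is t = (38 − 0)/(82 − 0) = 38/82 ≈ 0.4634.
#f1c40f → (241, 196, 15); #8e44ad → (142, 68, 173).
R = 241 + 0.4634 × (142 − 241) = 195.123 → 195
G = 196 + 0.4634 × (68 − 196) = 136.685 → 137
B = 15 + 0.4634 × (173 − 15) = 88.217 → 88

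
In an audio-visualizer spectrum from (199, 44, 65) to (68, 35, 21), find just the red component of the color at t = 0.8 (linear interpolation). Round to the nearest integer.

R = 199 + 0.8 × (68 − 199) = 94.2 → 94

94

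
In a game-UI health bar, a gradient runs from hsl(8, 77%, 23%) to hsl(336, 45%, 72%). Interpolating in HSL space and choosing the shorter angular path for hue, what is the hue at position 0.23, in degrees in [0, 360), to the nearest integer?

Hue: 336 − 8 = 328°, but |328| > 180 so the shorter arc goes the other way: Δh = 328 − 360 = -32°.
H = 8 + 0.23 × (-32) = 0.64 → 1°

1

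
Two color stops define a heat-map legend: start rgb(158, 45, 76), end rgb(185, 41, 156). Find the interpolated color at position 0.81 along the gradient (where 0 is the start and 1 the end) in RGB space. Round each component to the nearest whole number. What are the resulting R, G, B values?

R = 158 + 0.81 × (185 − 158) = 158 + 0.81 × 27 = 179.87 → 180
G = 45 + 0.81 × (41 − 45) = 45 + 0.81 × -4 = 41.76 → 42
B = 76 + 0.81 × (156 − 76) = 76 + 0.81 × 80 = 140.8 → 141
So the blended color is (180, 42, 141), about #b42a8d.

(180, 42, 141)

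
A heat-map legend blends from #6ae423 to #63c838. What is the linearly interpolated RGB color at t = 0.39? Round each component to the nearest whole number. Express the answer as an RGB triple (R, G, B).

(103, 217, 43)

#6ae423 → (106, 228, 35); #63c838 → (99, 200, 56).
R = 106 + 0.39 × (99 − 106) = 106 + 0.39 × -7 = 103.27 → 103
G = 228 + 0.39 × (200 − 228) = 228 + 0.39 × -28 = 217.08 → 217
B = 35 + 0.39 × (56 − 35) = 35 + 0.39 × 21 = 43.19 → 43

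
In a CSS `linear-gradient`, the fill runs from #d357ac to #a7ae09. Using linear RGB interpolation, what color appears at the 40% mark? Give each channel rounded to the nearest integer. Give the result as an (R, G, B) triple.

#d357ac → (211, 87, 172); #a7ae09 → (167, 174, 9).
40% corresponds to t = 0.4.
R = 211 + 0.4 × (167 − 211) = 211 + 0.4 × -44 = 193.4 → 193
G = 87 + 0.4 × (174 − 87) = 87 + 0.4 × 87 = 121.8 → 122
B = 172 + 0.4 × (9 − 172) = 172 + 0.4 × -163 = 106.8 → 107

(193, 122, 107)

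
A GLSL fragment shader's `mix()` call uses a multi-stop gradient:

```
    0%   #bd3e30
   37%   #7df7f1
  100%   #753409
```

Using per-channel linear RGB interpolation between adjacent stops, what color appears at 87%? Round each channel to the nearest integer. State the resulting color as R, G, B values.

(119, 92, 57)

87% lies between the 37% and 100% stops, so the local fraction is t = (87 − 37)/(100 − 37) = 50/63 ≈ 0.7937.
#7df7f1 → (125, 247, 241); #753409 → (117, 52, 9).
R = 125 + 0.7937 × (117 − 125) = 118.65 → 119
G = 247 + 0.7937 × (52 − 247) = 92.228 → 92
B = 241 + 0.7937 × (9 − 241) = 56.862 → 57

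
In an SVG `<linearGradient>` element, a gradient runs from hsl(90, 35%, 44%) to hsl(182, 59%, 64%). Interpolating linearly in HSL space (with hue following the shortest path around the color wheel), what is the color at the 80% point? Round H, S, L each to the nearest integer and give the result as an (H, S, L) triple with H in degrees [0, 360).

(164, 54, 60)

Hue arc: Δh = 182 − 90 = 92° (|Δh| ≤ 180, already the shorter path).
H = 90 + 0.8 × (92) = 163.6 → 164°
S = 35 + 0.8 × (59 − 35) = 54.2 → 54%
L = 44 + 0.8 × (64 − 44) = 60 → 60%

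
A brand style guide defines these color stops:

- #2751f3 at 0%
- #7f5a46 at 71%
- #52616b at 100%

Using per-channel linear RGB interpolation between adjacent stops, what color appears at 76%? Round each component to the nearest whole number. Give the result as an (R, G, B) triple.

76% lies between the 71% and 100% stops, so the local fraction is t = (76 − 71)/(100 − 71) = 5/29 ≈ 0.1724.
#7f5a46 → (127, 90, 70); #52616b → (82, 97, 107).
R = 127 + 0.1724 × (82 − 127) = 119.242 → 119
G = 90 + 0.1724 × (97 − 90) = 91.207 → 91
B = 70 + 0.1724 × (107 − 70) = 76.379 → 76

(119, 91, 76)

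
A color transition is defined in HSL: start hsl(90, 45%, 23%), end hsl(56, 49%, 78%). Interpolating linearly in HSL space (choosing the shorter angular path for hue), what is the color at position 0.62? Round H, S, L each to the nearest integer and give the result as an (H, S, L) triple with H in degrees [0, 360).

Hue arc: Δh = 56 − 90 = -34° (|Δh| ≤ 180, already the shorter path).
H = 90 + 0.62 × (-34) = 68.92 → 69°
S = 45 + 0.62 × (49 − 45) = 47.48 → 47%
L = 23 + 0.62 × (78 − 23) = 57.1 → 57%

(69, 47, 57)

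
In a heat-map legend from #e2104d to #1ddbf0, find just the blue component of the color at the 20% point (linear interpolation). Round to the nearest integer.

B₁ = 77 (from #e2104d), B₂ = 240 (from #1ddbf0).
B = 77 + 0.2 × (240 − 77) = 109.6 → 110

110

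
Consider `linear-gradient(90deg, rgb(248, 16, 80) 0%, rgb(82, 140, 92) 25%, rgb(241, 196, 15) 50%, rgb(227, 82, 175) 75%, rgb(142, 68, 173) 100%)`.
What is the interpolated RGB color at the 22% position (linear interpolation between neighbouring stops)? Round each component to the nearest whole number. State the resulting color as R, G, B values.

22% lies between the 0% and 25% stops, so the local fraction is t = (22 − 0)/(25 − 0) = 22/25 ≈ 0.88.
R = 248 + 0.88 × (82 − 248) = 101.92 → 102
G = 16 + 0.88 × (140 − 16) = 125.12 → 125
B = 80 + 0.88 × (92 − 80) = 90.56 → 91

(102, 125, 91)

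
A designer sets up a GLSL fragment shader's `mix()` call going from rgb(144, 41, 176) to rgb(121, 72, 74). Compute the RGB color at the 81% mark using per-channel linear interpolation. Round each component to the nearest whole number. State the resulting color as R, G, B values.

81% corresponds to t = 0.81.
R = 144 + 0.81 × (121 − 144) = 144 + 0.81 × -23 = 125.37 → 125
G = 41 + 0.81 × (72 − 41) = 41 + 0.81 × 31 = 66.11 → 66
B = 176 + 0.81 × (74 − 176) = 176 + 0.81 × -102 = 93.38 → 93

(125, 66, 93)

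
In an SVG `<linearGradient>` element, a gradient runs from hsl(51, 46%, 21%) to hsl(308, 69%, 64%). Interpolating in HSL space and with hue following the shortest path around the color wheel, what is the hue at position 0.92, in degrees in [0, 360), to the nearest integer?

Hue: 308 − 51 = 257°, but |257| > 180 so the shorter arc goes the other way: Δh = 257 − 360 = -103°.
H = 51 + 0.92 × (-103) = -43.76 → -44 → -44 mod 360 = 316°

316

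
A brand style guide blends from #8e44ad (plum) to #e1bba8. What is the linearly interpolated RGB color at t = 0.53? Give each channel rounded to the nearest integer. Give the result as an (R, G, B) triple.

(186, 131, 170)

#8e44ad → (142, 68, 173); #e1bba8 → (225, 187, 168).
R = 142 + 0.53 × (225 − 142) = 142 + 0.53 × 83 = 185.99 → 186
G = 68 + 0.53 × (187 − 68) = 68 + 0.53 × 119 = 131.07 → 131
B = 173 + 0.53 × (168 − 173) = 173 + 0.53 × -5 = 170.35 → 170
So the blended color is (186, 131, 170), about #ba83aa.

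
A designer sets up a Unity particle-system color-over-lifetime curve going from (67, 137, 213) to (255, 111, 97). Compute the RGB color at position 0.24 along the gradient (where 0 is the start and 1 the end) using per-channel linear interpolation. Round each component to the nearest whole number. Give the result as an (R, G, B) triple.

(112, 131, 185)

R = 67 + 0.24 × (255 − 67) = 67 + 0.24 × 188 = 112.12 → 112
G = 137 + 0.24 × (111 − 137) = 137 + 0.24 × -26 = 130.76 → 131
B = 213 + 0.24 × (97 − 213) = 213 + 0.24 × -116 = 185.16 → 185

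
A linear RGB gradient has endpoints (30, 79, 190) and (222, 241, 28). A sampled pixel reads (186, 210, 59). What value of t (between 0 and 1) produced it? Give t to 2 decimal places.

0.81

Invert the lerp on the R channel (largest span, 192): t = (186 − 30) / (222 − 30) = 156/192 = 0.8125.
Check on G: (210 − 79)/(241 − 79) = 0.8086 ✓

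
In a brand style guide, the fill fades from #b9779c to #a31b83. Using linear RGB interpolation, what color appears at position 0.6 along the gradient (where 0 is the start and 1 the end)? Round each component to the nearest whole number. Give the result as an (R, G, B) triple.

(172, 64, 141)

#b9779c → (185, 119, 156); #a31b83 → (163, 27, 131).
R = 185 + 0.6 × (163 − 185) = 185 + 0.6 × -22 = 171.8 → 172
G = 119 + 0.6 × (27 − 119) = 119 + 0.6 × -92 = 63.8 → 64
B = 156 + 0.6 × (131 − 156) = 156 + 0.6 × -25 = 141 → 141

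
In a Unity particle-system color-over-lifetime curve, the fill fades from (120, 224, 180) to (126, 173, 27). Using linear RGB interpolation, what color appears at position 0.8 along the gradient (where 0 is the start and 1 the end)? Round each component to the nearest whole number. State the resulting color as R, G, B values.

(125, 183, 58)

R = 120 + 0.8 × (126 − 120) = 120 + 0.8 × 6 = 124.8 → 125
G = 224 + 0.8 × (173 − 224) = 224 + 0.8 × -51 = 183.2 → 183
B = 180 + 0.8 × (27 − 180) = 180 + 0.8 × -153 = 57.6 → 58
So the blended color is (125, 183, 58), about #7db73a.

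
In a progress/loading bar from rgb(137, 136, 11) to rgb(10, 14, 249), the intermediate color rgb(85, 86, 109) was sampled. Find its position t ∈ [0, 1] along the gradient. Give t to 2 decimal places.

Invert the lerp on the B channel (largest span, 238): t = (109 − 11) / (249 − 11) = 98/238 = 0.41176.
Check on R: (85 − 137)/(10 − 137) = 0.4094 ✓

0.41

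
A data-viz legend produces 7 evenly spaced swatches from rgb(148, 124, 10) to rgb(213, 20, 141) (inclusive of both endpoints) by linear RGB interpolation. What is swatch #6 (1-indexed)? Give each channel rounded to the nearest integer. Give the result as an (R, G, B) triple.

With 7 swatches and endpoints inclusive, swatch 6 sits at t = (6 − 1)/(7 − 1) = 5/6 ≈ 0.8333.
R = 148 + 0.8333 × (213 − 148) = 202.165 → 202
G = 124 + 0.8333 × (20 − 124) = 37.337 → 37
B = 10 + 0.8333 × (141 − 10) = 119.162 → 119

(202, 37, 119)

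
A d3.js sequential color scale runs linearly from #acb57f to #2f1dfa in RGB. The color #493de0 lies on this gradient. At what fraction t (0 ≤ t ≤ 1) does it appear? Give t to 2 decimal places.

Invert the lerp on the G channel (largest span, 152): t = (61 − 181) / (29 − 181) = -120/-152 = 0.78947.
Check on R: (73 − 172)/(47 − 172) = 0.792 ✓

0.79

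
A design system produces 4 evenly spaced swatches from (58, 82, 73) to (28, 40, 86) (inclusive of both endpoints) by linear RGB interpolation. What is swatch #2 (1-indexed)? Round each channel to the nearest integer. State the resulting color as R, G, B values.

With 4 swatches and endpoints inclusive, swatch 2 sits at t = (2 − 1)/(4 − 1) = 1/3 ≈ 0.3333.
R = 58 + 0.3333 × (28 − 58) = 48.001 → 48
G = 82 + 0.3333 × (40 − 82) = 68.001 → 68
B = 73 + 0.3333 × (86 − 73) = 77.333 → 77

(48, 68, 77)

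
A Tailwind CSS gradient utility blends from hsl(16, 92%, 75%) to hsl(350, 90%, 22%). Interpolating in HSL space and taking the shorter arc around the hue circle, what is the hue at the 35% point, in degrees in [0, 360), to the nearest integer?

7

Hue: 350 − 16 = 334°, but |334| > 180 so the shorter arc goes the other way: Δh = 334 − 360 = -26°.
H = 16 + 0.35 × (-26) = 6.9 → 7°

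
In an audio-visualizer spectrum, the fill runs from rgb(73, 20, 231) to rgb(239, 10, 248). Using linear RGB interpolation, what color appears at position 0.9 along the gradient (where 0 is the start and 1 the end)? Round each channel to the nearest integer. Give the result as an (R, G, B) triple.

R = 73 + 0.9 × (239 − 73) = 73 + 0.9 × 166 = 222.4 → 222
G = 20 + 0.9 × (10 − 20) = 20 + 0.9 × -10 = 11 → 11
B = 231 + 0.9 × (248 − 231) = 231 + 0.9 × 17 = 246.3 → 246
So the blended color is (222, 11, 246), about #de0bf6.

(222, 11, 246)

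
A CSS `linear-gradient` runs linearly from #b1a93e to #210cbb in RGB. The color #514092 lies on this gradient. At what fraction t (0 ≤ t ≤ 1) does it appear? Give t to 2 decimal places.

Invert the lerp on the G channel (largest span, 157): t = (64 − 169) / (12 − 169) = -105/-157 = 0.66879.
Check on R: (81 − 177)/(33 − 177) = 0.6667 ✓

0.67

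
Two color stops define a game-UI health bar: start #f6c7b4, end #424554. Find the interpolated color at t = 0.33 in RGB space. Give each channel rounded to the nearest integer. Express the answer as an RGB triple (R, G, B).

#f6c7b4 → (246, 199, 180); #424554 → (66, 69, 84).
R = 246 + 0.33 × (66 − 246) = 246 + 0.33 × -180 = 186.6 → 187
G = 199 + 0.33 × (69 − 199) = 199 + 0.33 × -130 = 156.1 → 156
B = 180 + 0.33 × (84 − 180) = 180 + 0.33 × -96 = 148.32 → 148

(187, 156, 148)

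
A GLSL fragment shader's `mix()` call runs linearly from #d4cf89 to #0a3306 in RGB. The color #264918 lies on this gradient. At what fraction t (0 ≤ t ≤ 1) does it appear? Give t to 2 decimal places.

0.86

Invert the lerp on the R channel (largest span, 202): t = (38 − 212) / (10 − 212) = -174/-202 = 0.86139.
Check on G: (73 − 207)/(51 − 207) = 0.859 ✓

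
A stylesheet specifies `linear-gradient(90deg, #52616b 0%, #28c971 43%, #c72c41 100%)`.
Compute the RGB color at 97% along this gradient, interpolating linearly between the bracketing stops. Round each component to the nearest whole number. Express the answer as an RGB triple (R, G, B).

97% lies between the 43% and 100% stops, so the local fraction is t = (97 − 43)/(100 − 43) = 54/57 ≈ 0.9474.
#28c971 → (40, 201, 113); #c72c41 → (199, 44, 65).
R = 40 + 0.9474 × (199 − 40) = 190.637 → 191
G = 201 + 0.9474 × (44 − 201) = 52.258 → 52
B = 113 + 0.9474 × (65 − 113) = 67.525 → 68

(191, 52, 68)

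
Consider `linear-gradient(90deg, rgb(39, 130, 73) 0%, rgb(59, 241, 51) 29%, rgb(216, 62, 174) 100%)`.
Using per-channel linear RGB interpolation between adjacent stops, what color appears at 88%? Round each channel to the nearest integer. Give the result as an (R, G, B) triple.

(189, 92, 153)

88% lies between the 29% and 100% stops, so the local fraction is t = (88 − 29)/(100 − 29) = 59/71 ≈ 0.831.
R = 59 + 0.831 × (216 − 59) = 189.467 → 189
G = 241 + 0.831 × (62 − 241) = 92.251 → 92
B = 51 + 0.831 × (174 − 51) = 153.213 → 153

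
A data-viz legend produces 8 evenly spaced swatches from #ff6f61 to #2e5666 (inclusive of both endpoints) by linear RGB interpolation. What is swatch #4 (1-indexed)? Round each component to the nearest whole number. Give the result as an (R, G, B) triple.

(165, 100, 99)

With 8 swatches and endpoints inclusive, swatch 4 sits at t = (4 − 1)/(8 − 1) = 3/7 ≈ 0.4286.
#ff6f61 → (255, 111, 97); #2e5666 → (46, 86, 102).
R = 255 + 0.4286 × (46 − 255) = 165.423 → 165
G = 111 + 0.4286 × (86 − 111) = 100.285 → 100
B = 97 + 0.4286 × (102 − 97) = 99.143 → 99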